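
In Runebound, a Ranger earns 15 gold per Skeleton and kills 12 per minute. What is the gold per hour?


Gold per minute = 15 * 12 = 180
Gold per hour = 180 * 60 = 10800

10800 gold/hour


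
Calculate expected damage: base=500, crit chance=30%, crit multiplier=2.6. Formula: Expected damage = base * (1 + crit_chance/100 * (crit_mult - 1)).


E[dmg] = base * (1 + crit_chance * (crit_mult - 1))
cc as decimal = 30/100 = 0.3
cm - 1 = 2.6 - 1 = 1.6
Bonus factor = 0.3 * 1.6 = 0.48
Total multiplier = 1 + 0.48 = 1.48
Expected damage = 500 * 1.48 = 740.00

740.00 damage


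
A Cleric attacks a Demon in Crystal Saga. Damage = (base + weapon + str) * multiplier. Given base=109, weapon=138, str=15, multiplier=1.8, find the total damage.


Sum base + weapon + str = 109 + 138 + 15 = 262
Multiply by 1.8:
262 * 1.8 = 471.6

471.6 damage


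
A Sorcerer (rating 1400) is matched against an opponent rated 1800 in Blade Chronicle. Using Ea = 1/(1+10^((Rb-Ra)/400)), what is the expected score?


Elo expected score: Ea = 1/(1 + 10^((Rb-Ra)/400))
Rb - Ra = 1800 - 1400 = 400
(Rb-Ra)/400 = 400/400 = 1.0
10^1.0 = 10.0
Ea = 1/(1 + 10.0) = 1/11.0 = 0.0909

0.0909


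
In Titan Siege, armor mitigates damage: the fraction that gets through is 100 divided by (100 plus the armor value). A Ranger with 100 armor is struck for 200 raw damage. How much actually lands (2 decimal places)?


actual = 200 * 100 / (100 + 100)
= 200 * 100 / 200
= 20000 / 200
= 100.00

100.00 damage


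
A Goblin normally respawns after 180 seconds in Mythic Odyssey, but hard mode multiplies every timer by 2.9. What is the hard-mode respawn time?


Respawn time = base * multiplier
= 180 * 2.9
= 522.0 seconds

522.0 seconds


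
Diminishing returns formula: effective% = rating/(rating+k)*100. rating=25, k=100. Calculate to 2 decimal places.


effective% = rating / (rating + k) * 100
= 25 / (25 + 100) * 100
= 25 / 125 * 100
= 0.2 * 100
= 20.00%

20.00%


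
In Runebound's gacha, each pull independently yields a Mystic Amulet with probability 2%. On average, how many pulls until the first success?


Expected pulls for a geometric distribution = 1/p = 100 / rate%
= 100 / 2
= 50.0

50.0 pulls


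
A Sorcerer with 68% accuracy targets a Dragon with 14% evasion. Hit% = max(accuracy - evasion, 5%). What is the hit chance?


accuracy - evasion = 68 - 14 = 54
Apply floor: max(54, 5) = 54
Hit chance = 54%

54%


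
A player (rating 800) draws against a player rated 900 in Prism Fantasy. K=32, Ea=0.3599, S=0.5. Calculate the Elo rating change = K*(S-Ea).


Elo update: delta = K * (S - Ea), where S = 0.5 (draws)
S - Ea = 0.5 - 0.3599 = 0.1401
Rating change = 32 * 0.1401
= 4.48

4.48 rating points


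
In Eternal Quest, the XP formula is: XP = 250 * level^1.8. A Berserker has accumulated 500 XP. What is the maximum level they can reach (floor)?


XP = 250 * level^1.8, so level = (XP / 250)^(1/1.8)
= (500 / 250)^(1/1.8)
= 2.0^0.5556
= 1.4697
Floor: level = 1

level 1


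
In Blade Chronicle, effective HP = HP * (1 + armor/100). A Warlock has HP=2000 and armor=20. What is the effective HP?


EHP = 2000 * (1 + 20/100)
= 2000 * (1 + 0.2)
= 2000 * 1.2
= 2400.0

2400.0 EHP


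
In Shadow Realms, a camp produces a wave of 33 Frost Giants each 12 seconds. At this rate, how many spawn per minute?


Spawns per minute = count * (60 / interval)
= 33 * (60 / 12)
= 33 * 5.0
= 165.0

165.0 per minute


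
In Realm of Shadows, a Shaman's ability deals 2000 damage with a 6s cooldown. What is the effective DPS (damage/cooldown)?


DPS = damage / cooldown
= 2000 / 6
= 333.33

333.33 DPS


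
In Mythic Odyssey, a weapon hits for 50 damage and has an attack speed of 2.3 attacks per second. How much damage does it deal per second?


DPS = damage * attack_speed
= 50 * 2.3
= 115.0

115.0 DPS


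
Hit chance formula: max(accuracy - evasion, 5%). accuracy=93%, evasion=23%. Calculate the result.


accuracy - evasion = 93 - 23 = 70
Apply floor: max(70, 5) = 70
Hit chance = 70%

70%


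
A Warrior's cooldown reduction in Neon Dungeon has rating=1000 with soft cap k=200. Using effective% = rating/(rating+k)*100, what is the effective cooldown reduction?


effective% = rating / (rating + k) * 100
= 1000 / (1000 + 200) * 100
= 1000 / 1200 * 100
= 0.833333 * 100
= 83.33%

83.33%


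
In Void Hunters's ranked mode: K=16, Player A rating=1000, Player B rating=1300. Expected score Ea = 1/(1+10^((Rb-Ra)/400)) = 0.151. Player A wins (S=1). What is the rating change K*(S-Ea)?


Elo update: delta = K * (S - Ea), where S = 1 (wins)
S - Ea = 1 - 0.151 = 0.849
Rating change = 16 * 0.849
= 13.58

13.58 rating points


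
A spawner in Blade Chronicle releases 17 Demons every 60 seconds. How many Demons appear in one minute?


Spawns per minute = count * (60 / interval)
= 17 * (60 / 60)
= 17 * 1.0
= 17.0

17.0 per minute


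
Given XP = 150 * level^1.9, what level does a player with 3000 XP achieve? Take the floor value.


XP = 150 * level^1.9, so level = (XP / 150)^(1/1.9)
= (3000 / 150)^(1/1.9)
= 20.0^0.5263
= 4.839
Floor: level = 4

level 4


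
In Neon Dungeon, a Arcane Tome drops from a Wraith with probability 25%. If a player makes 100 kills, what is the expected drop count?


Expected drops = kills * (drop_rate / 100)
= 100 * (25 / 100)
= 100 * 0.25
= 25.0

25.0 drops


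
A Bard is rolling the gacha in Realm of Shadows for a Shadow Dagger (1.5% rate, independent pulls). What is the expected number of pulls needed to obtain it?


Expected pulls for a geometric distribution = 1/p = 100 / rate%
= 100 / 1.5
= 66.67

66.67 pulls


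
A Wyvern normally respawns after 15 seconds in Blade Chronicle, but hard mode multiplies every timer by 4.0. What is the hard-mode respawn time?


Respawn time = base * multiplier
= 15 * 4.0
= 60.0 seconds

60.0 seconds


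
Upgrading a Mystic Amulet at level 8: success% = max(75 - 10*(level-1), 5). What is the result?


raw_rate = 75 - 10 * (8 - 1)
= 75 - 10 * 7
= 75 - 70
= 5
Apply floor: max(5, 5) = 5%

5%


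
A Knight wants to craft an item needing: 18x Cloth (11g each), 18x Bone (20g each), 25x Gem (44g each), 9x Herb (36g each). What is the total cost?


Cost breakdown:
  Cloth: 18 * 11 = 198
  Bone: 18 * 20 = 360
  Gem: 25 * 44 = 1100
  Herb: 9 * 36 = 324
Total = 198 + 360 + 1100 + 324 = 1982

1982 gold


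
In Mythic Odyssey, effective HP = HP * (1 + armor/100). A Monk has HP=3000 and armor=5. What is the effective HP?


EHP = 3000 * (1 + 5/100)
= 3000 * (1 + 0.05)
= 3000 * 1.05
= 3150.0

3150.0 EHP


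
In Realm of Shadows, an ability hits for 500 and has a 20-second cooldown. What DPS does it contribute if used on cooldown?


DPS = damage / cooldown
= 500 / 20
= 25.00

25.00 DPS


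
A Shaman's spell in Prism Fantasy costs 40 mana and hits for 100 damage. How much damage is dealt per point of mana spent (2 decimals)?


Efficiency = damage / mana
= 100 / 40
= 2.50

2.50 dmg/mana


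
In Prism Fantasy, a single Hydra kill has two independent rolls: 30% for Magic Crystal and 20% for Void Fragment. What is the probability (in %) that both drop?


For independent events, P(both) = P(A) * P(B)
= 30% * 20%
= 600 / 100 %
= 6.0%

6.0%


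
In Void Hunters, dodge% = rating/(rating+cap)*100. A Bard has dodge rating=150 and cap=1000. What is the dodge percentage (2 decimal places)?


dodge% = 150 / (150 + 1000) * 100
= 150 / 1150 * 100
= 0.130435 * 100
= 13.04%

13.04%


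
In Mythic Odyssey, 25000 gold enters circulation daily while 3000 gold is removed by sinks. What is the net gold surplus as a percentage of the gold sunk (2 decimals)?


Net gold = 25000 - 3000 = 22000
Inflation rate = net / sunk * 100 = 22000 / 3000 * 100
= 7.333333 * 100
= 733.33%

733.33%


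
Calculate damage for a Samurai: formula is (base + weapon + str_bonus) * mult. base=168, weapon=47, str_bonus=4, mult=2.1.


Sum base + weapon + str = 168 + 47 + 4 = 219
Multiply by 2.1:
219 * 2.1 = 459.9

459.9 damage


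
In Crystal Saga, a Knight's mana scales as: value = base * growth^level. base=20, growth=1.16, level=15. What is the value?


value = base * growth^level
= 20 * 1.16^15
= 20 * 9.265521
= 185.31

185.31 mana


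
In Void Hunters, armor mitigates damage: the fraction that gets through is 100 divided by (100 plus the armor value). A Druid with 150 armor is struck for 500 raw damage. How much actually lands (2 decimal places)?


actual = 500 * 100 / (100 + 150)
= 500 * 100 / 250
= 50000 / 250
= 200.00

200.00 damage


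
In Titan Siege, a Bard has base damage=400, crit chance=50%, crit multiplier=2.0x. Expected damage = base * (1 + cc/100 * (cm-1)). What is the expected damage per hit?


E[dmg] = base * (1 + crit_chance * (crit_mult - 1))
cc as decimal = 50/100 = 0.5
cm - 1 = 2.0 - 1 = 1.0
Bonus factor = 0.5 * 1.0 = 0.5
Total multiplier = 1 + 0.5 = 1.5
Expected damage = 400 * 1.5 = 600.00

600.00 damage


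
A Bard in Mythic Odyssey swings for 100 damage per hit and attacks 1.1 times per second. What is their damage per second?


DPS = damage * attack_speed
= 100 * 1.1
= 110.0

110.0 DPS


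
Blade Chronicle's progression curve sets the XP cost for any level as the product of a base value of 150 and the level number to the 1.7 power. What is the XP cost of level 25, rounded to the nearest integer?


XP = 150 * level^1.7
Substitute level = 25:
XP = 150 * 25^1.7
= 150 * 237.9567
= 35694

35694 XP


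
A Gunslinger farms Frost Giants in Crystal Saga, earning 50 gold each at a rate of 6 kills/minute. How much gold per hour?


Gold per minute = 50 * 6 = 300
Gold per hour = 300 * 60 = 18000

18000 gold/hour


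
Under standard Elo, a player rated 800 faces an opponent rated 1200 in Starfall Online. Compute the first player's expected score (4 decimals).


Elo expected score: Ea = 1/(1 + 10^((Rb-Ra)/400))
Rb - Ra = 1200 - 800 = 400
(Rb-Ra)/400 = 400/400 = 1.0
10^1.0 = 10.0
Ea = 1/(1 + 10.0) = 1/11.0 = 0.0909

0.0909


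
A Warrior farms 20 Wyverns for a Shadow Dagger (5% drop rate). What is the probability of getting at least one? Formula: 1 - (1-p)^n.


P(at least one) = 1 - P(none) = 1 - (1-p)^n
p = 5/100 = 0.05
1 - p = 0.95
(1 - p)^20 = 0.95^20 = 0.358486
P(at least one) = 1 - 0.358486 = 0.6415

0.6415


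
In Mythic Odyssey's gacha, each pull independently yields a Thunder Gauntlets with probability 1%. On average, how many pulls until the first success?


Expected pulls for a geometric distribution = 1/p = 100 / rate%
= 100 / 1
= 100.0

100.0 pulls


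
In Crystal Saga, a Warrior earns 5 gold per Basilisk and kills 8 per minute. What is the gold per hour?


Gold per minute = 5 * 8 = 40
Gold per hour = 40 * 60 = 2400

2400 gold/hour


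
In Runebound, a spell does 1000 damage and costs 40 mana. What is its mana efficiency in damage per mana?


Efficiency = damage / mana
= 1000 / 40
= 25.00

25.00 dmg/mana


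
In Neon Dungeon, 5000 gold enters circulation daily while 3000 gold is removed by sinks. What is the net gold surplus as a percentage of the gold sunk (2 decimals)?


Net gold = 5000 - 3000 = 2000
Inflation rate = net / sunk * 100 = 2000 / 3000 * 100
= 0.666667 * 100
= 66.67%

66.67%


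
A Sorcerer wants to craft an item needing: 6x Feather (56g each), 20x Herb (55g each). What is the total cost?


Cost breakdown:
  Feather: 6 * 56 = 336
  Herb: 20 * 55 = 1100
Total = 336 + 1100 = 1436

1436 gold


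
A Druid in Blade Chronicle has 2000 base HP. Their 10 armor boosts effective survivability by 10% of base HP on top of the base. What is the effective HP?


EHP = 2000 * (1 + 10/100)
= 2000 * (1 + 0.1)
= 2000 * 1.1
= 2200.0

2200.0 EHP


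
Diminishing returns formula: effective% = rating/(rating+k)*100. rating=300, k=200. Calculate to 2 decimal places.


effective% = rating / (rating + k) * 100
= 300 / (300 + 200) * 100
= 300 / 500 * 100
= 0.6 * 100
= 60.00%

60.00%


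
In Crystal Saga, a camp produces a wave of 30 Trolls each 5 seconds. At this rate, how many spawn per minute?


Spawns per minute = count * (60 / interval)
= 30 * (60 / 5)
= 30 * 12.0
= 360.0

360.0 per minute


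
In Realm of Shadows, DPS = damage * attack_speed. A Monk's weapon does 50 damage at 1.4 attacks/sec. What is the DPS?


DPS = damage * attack_speed
= 50 * 1.4
= 70.0

70.0 DPS


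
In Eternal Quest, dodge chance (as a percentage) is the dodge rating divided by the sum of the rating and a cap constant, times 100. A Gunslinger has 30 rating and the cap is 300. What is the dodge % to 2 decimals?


dodge% = 30 / (30 + 300) * 100
= 30 / 330 * 100
= 0.090909 * 100
= 9.09%

9.09%


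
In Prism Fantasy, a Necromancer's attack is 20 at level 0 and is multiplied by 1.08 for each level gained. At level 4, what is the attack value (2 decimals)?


value = base * growth^level
= 20 * 1.08^4
= 20 * 1.360489
= 27.21

27.21 attack


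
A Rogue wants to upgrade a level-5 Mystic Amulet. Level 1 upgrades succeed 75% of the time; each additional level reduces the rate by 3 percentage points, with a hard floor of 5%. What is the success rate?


raw_rate = 75 - 3 * (5 - 1)
= 75 - 3 * 4
= 75 - 12
= 63
Apply floor: max(63, 5) = 63%

63%


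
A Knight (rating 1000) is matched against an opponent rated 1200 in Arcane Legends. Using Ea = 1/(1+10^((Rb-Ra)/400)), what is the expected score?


Elo expected score: Ea = 1/(1 + 10^((Rb-Ra)/400))
Rb - Ra = 1200 - 1000 = 200
(Rb-Ra)/400 = 200/400 = 0.5
10^0.5 = 3.162278
Ea = 1/(1 + 3.162278) = 1/4.162278 = 0.2403

0.2403


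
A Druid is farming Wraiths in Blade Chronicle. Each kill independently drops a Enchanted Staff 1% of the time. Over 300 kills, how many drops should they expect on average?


Expected drops = kills * (drop_rate / 100)
= 300 * (1 / 100)
= 300 * 0.01
= 3.0

3.0 drops


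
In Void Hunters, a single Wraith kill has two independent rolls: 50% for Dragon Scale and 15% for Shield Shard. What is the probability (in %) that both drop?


For independent events, P(both) = P(A) * P(B)
= 50% * 15%
= 750 / 100 %
= 7.5%

7.5%


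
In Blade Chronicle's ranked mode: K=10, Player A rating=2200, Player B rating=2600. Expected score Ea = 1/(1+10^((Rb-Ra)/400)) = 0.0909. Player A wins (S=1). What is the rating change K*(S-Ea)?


Elo update: delta = K * (S - Ea), where S = 1 (wins)
S - Ea = 1 - 0.0909 = 0.9091
Rating change = 10 * 0.9091
= 9.09

9.09 rating points


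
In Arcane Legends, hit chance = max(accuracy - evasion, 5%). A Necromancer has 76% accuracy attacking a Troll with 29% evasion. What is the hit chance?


accuracy - evasion = 76 - 29 = 47
Apply floor: max(47, 5) = 47
Hit chance = 47%

47%


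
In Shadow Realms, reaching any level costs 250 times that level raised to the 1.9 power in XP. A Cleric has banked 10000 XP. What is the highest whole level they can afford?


XP = 250 * level^1.9, so level = (XP / 250)^(1/1.9)
= (10000 / 250)^(1/1.9)
= 40.0^0.5263
= 6.9693
Floor: level = 6

level 6


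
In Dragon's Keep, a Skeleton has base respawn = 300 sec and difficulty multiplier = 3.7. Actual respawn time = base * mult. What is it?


Respawn time = base * multiplier
= 300 * 3.7
= 1110.0 seconds

1110.0 seconds


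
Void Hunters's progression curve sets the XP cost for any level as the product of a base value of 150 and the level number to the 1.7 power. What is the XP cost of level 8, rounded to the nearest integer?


XP = 150 * level^1.7
Substitute level = 8:
XP = 150 * 8^1.7
= 150 * 34.2968
= 5145

5145 XP


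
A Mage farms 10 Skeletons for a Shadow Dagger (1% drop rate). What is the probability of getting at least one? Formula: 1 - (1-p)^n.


P(at least one) = 1 - P(none) = 1 - (1-p)^n
p = 1/100 = 0.01
1 - p = 0.99
(1 - p)^10 = 0.99^10 = 0.904382
P(at least one) = 1 - 0.904382 = 0.0956

0.0956


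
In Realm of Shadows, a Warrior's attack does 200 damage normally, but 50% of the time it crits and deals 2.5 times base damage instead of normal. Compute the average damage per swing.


E[dmg] = base * (1 + crit_chance * (crit_mult - 1))
cc as decimal = 50/100 = 0.5
cm - 1 = 2.5 - 1 = 1.5
Bonus factor = 0.5 * 1.5 = 0.75
Total multiplier = 1 + 0.75 = 1.75
Expected damage = 200 * 1.75 = 350.00

350.00 damage


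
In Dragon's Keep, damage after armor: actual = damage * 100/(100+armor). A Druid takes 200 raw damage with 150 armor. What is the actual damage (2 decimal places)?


actual = 200 * 100 / (100 + 150)
= 200 * 100 / 250
= 20000 / 250
= 80.00

80.00 damage


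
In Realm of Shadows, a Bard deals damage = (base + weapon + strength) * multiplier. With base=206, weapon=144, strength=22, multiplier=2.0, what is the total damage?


Sum base + weapon + str = 206 + 144 + 22 = 372
Multiply by 2.0:
372 * 2.0 = 744.0

744.0 damage


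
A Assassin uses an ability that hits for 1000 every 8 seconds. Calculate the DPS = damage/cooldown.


DPS = damage / cooldown
= 1000 / 8
= 125.00

125.00 DPS


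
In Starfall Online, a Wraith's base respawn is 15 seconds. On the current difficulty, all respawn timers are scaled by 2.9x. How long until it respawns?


Respawn time = base * multiplier
= 15 * 2.9
= 43.5 seconds

43.5 seconds


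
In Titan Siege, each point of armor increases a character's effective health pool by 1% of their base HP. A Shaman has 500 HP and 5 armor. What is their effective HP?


EHP = 500 * (1 + 5/100)
= 500 * (1 + 0.05)
= 500 * 1.05
= 525.0

525.0 EHP


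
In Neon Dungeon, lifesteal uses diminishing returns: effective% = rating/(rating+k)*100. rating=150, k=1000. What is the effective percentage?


effective% = rating / (rating + k) * 100
= 150 / (150 + 1000) * 100
= 150 / 1150 * 100
= 0.130435 * 100
= 13.04%

13.04%


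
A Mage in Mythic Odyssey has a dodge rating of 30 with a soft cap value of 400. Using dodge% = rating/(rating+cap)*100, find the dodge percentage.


dodge% = 30 / (30 + 400) * 100
= 30 / 430 * 100
= 0.069767 * 100
= 6.98%

6.98%


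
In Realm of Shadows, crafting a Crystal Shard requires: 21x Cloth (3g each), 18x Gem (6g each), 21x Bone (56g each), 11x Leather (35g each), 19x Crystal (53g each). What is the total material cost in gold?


Cost breakdown:
  Cloth: 21 * 3 = 63
  Gem: 18 * 6 = 108
  Bone: 21 * 56 = 1176
  Leather: 11 * 35 = 385
  Crystal: 19 * 53 = 1007
Total = 63 + 108 + 1176 + 385 + 1007 = 2739

2739 gold


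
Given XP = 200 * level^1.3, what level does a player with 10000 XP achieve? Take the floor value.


XP = 200 * level^1.3, so level = (XP / 200)^(1/1.3)
= (10000 / 200)^(1/1.3)
= 50.0^0.7692
= 20.2722
Floor: level = 20

level 20


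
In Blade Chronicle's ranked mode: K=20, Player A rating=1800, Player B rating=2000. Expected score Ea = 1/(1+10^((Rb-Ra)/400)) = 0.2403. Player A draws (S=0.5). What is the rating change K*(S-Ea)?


Elo update: delta = K * (S - Ea), where S = 0.5 (draws)
S - Ea = 0.5 - 0.2403 = 0.2597
Rating change = 20 * 0.2597
= 5.19

5.19 rating points


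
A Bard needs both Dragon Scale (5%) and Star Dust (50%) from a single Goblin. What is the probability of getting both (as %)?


For independent events, P(both) = P(A) * P(B)
= 5% * 50%
= 250 / 100 %
= 2.5%

2.5%


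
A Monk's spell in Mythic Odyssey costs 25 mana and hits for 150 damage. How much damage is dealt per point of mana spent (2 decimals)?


Efficiency = damage / mana
= 150 / 25
= 6.00

6.00 dmg/mana


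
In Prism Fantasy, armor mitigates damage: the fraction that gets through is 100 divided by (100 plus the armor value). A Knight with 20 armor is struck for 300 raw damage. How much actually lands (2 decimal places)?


actual = 300 * 100 / (100 + 20)
= 300 * 100 / 120
= 30000 / 120
= 250.00

250.00 damage


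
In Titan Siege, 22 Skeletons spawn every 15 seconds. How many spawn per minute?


Spawns per minute = count * (60 / interval)
= 22 * (60 / 15)
= 22 * 4.0
= 88.0

88.0 per minute


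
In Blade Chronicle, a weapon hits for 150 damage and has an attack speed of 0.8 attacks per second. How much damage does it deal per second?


DPS = damage * attack_speed
= 150 * 0.8
= 120.0

120.0 DPS


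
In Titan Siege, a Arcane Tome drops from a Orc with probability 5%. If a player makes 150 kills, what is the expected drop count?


Expected drops = kills * (drop_rate / 100)
= 150 * (5 / 100)
= 150 * 0.05
= 7.5

7.5 drops


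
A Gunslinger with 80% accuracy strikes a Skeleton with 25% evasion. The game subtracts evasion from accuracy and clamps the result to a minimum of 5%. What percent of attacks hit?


accuracy - evasion = 80 - 25 = 55
Apply floor: max(55, 5) = 55
Hit chance = 55%

55%


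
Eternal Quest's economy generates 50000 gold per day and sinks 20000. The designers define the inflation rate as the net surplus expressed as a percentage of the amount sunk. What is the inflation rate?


Net gold = 50000 - 20000 = 30000
Inflation rate = net / sunk * 100 = 30000 / 20000 * 100
= 1.5 * 100
= 150.00%

150.00%


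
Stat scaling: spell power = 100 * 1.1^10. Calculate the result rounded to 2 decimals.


value = base * growth^level
= 100 * 1.1^10
= 100 * 2.593742
= 259.37

259.37 spell power


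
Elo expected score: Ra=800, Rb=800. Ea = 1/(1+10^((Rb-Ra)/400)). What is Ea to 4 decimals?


Elo expected score: Ea = 1/(1 + 10^((Rb-Ra)/400))
Rb - Ra = 800 - 800 = 0
(Rb-Ra)/400 = 0/400 = 0.0
10^0.0 = 1.0
Ea = 1/(1 + 1.0) = 1/2.0 = 0.5000

0.5000


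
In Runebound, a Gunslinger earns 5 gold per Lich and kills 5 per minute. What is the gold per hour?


Gold per minute = 5 * 5 = 25
Gold per hour = 25 * 60 = 1500

1500 gold/hour


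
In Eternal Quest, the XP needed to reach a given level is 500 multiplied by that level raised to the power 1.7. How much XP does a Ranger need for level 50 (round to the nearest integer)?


XP = 500 * level^1.7
Substitute level = 50:
XP = 500 * 50^1.7
= 500 * 773.1237
= 386562

386562 XP


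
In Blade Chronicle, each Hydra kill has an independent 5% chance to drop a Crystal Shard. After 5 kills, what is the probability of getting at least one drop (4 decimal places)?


P(at least one) = 1 - P(none) = 1 - (1-p)^n
p = 5/100 = 0.05
1 - p = 0.95
(1 - p)^5 = 0.95^5 = 0.773781
P(at least one) = 1 - 0.773781 = 0.2262

0.2262


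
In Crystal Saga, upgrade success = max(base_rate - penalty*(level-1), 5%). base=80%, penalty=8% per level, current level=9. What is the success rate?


raw_rate = 80 - 8 * (9 - 1)
= 80 - 8 * 8
= 80 - 64
= 16
Apply floor: max(16, 5) = 16%

16%


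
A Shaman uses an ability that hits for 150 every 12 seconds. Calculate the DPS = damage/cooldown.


DPS = damage / cooldown
= 150 / 12
= 12.50

12.50 DPS


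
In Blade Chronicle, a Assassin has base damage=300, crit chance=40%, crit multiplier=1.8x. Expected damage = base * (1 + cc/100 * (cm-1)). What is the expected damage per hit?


E[dmg] = base * (1 + crit_chance * (crit_mult - 1))
cc as decimal = 40/100 = 0.4
cm - 1 = 1.8 - 1 = 0.8
Bonus factor = 0.4 * 0.8 = 0.32
Total multiplier = 1 + 0.32 = 1.32
Expected damage = 300 * 1.32 = 396.00

396.00 damage


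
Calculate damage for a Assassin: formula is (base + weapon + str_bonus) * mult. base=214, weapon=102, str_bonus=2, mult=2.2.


Sum base + weapon + str = 214 + 102 + 2 = 318
Multiply by 2.2:
318 * 2.2 = 699.6

699.6 damage


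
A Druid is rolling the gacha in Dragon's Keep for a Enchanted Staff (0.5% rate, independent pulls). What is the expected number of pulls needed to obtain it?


Expected pulls for a geometric distribution = 1/p = 100 / rate%
= 100 / 0.5
= 200.0

200.0 pulls


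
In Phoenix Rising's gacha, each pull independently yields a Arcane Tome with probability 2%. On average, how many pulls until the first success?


Expected pulls for a geometric distribution = 1/p = 100 / rate%
= 100 / 2
= 50.0

50.0 pulls


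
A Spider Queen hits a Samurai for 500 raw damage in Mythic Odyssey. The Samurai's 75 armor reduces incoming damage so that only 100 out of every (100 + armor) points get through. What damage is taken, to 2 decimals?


actual = 500 * 100 / (100 + 75)
= 500 * 100 / 175
= 50000 / 175
= 285.71

285.71 damage


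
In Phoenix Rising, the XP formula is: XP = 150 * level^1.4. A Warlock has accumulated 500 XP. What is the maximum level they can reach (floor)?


XP = 150 * level^1.4, so level = (XP / 150)^(1/1.4)
= (500 / 150)^(1/1.4)
= 3.3333^0.7143
= 2.3631
Floor: level = 2

level 2


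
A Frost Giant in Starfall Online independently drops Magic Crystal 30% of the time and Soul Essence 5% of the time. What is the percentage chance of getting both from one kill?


For independent events, P(both) = P(A) * P(B)
= 30% * 5%
= 150 / 100 %
= 1.5%

1.5%


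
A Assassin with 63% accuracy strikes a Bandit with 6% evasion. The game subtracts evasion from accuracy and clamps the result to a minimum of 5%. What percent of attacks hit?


accuracy - evasion = 63 - 6 = 57
Apply floor: max(57, 5) = 57
Hit chance = 57%

57%


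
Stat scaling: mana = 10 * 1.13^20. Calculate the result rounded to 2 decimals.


value = base * growth^level
= 10 * 1.13^20
= 10 * 11.523088
= 115.23

115.23 mana


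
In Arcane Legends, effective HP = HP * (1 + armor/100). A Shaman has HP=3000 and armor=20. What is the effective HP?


EHP = 3000 * (1 + 20/100)
= 3000 * (1 + 0.2)
= 3000 * 1.2
= 3600.0

3600.0 EHP


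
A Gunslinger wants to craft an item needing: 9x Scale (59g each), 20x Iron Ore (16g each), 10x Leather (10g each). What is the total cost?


Cost breakdown:
  Scale: 9 * 59 = 531
  Iron Ore: 20 * 16 = 320
  Leather: 10 * 10 = 100
Total = 531 + 320 + 100 = 951

951 gold


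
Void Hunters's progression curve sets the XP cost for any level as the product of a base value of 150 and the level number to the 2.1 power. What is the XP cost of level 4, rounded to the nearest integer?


XP = 150 * level^2.1
Substitute level = 4:
XP = 150 * 4^2.1
= 150 * 18.3792
= 2757

2757 XP


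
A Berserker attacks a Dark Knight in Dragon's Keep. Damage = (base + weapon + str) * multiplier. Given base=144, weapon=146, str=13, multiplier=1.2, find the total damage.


Sum base + weapon + str = 144 + 146 + 13 = 303
Multiply by 1.2:
303 * 1.2 = 363.6

363.6 damage


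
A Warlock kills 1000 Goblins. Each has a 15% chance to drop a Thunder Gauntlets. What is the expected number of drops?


Expected drops = kills * (drop_rate / 100)
= 1000 * (15 / 100)
= 1000 * 0.15
= 150.0

150.0 drops


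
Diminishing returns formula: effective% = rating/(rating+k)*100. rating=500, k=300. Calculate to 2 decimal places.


effective% = rating / (rating + k) * 100
= 500 / (500 + 300) * 100
= 500 / 800 * 100
= 0.625 * 100
= 62.50%

62.50%


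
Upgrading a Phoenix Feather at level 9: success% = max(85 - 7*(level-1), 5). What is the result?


raw_rate = 85 - 7 * (9 - 1)
= 85 - 7 * 8
= 85 - 56
= 29
Apply floor: max(29, 5) = 29%

29%


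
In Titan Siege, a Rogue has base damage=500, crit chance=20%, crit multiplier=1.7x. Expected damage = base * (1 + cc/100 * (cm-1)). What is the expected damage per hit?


E[dmg] = base * (1 + crit_chance * (crit_mult - 1))
cc as decimal = 20/100 = 0.2
cm - 1 = 1.7 - 1 = 0.7
Bonus factor = 0.2 * 0.7 = 0.14
Total multiplier = 1 + 0.14 = 1.14
Expected damage = 500 * 1.14 = 570.00

570.00 damage


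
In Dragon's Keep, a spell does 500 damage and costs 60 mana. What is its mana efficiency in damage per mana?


Efficiency = damage / mana
= 500 / 60
= 8.33

8.33 dmg/mana


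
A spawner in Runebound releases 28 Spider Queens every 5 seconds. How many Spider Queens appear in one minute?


Spawns per minute = count * (60 / interval)
= 28 * (60 / 5)
= 28 * 12.0
= 336.0

336.0 per minute


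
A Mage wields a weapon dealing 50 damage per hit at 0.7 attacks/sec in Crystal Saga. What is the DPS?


DPS = damage * attack_speed
= 50 * 0.7
= 35.0

35.0 DPS


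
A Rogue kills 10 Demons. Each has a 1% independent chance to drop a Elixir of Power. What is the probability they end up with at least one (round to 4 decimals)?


P(at least one) = 1 - P(none) = 1 - (1-p)^n
p = 1/100 = 0.01
1 - p = 0.99
(1 - p)^10 = 0.99^10 = 0.904382
P(at least one) = 1 - 0.904382 = 0.0956

0.0956


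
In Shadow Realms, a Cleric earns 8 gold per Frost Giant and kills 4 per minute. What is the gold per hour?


Gold per minute = 8 * 4 = 32
Gold per hour = 32 * 60 = 1920

1920 gold/hour


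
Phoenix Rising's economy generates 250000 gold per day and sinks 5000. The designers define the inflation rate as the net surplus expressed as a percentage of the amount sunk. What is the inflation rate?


Net gold = 250000 - 5000 = 245000
Inflation rate = net / sunk * 100 = 245000 / 5000 * 100
= 49.0 * 100
= 4900.00%

4900.00%


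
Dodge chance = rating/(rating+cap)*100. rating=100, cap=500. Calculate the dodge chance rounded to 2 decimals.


dodge% = 100 / (100 + 500) * 100
= 100 / 600 * 100
= 0.166667 * 100
= 16.67%

16.67%


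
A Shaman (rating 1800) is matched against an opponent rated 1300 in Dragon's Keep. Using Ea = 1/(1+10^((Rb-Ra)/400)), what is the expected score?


Elo expected score: Ea = 1/(1 + 10^((Rb-Ra)/400))
Rb - Ra = 1300 - 1800 = -500
(Rb-Ra)/400 = -500/400 = -1.25
10^-1.25 = 0.056234
Ea = 1/(1 + 0.056234) = 1/1.056234 = 0.9468

0.9468


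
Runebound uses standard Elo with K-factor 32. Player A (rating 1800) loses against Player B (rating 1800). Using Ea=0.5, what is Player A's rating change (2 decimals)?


Elo update: delta = K * (S - Ea), where S = 0 (loses)
S - Ea = 0 - 0.5 = -0.5
Rating change = 32 * -0.5
= -16.00

-16.00 rating points


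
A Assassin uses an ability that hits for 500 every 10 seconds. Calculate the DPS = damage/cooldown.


DPS = damage / cooldown
= 500 / 10
= 50.00

50.00 DPS


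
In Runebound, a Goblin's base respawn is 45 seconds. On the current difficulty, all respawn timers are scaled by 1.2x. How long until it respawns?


Respawn time = base * multiplier
= 45 * 1.2
= 54.0 seconds

54.0 seconds


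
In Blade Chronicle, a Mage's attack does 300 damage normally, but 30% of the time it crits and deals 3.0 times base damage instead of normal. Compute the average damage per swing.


E[dmg] = base * (1 + crit_chance * (crit_mult - 1))
cc as decimal = 30/100 = 0.3
cm - 1 = 3.0 - 1 = 2.0
Bonus factor = 0.3 * 2.0 = 0.6
Total multiplier = 1 + 0.6 = 1.6
Expected damage = 300 * 1.6 = 480.00

480.00 damage


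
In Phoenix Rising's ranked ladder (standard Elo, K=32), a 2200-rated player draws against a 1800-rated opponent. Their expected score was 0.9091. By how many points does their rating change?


Elo update: delta = K * (S - Ea), where S = 0.5 (draws)
S - Ea = 0.5 - 0.9091 = -0.4091
Rating change = 32 * -0.4091
= -13.09

-13.09 rating points


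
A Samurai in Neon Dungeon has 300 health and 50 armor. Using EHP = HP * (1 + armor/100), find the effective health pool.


EHP = 300 * (1 + 50/100)
= 300 * (1 + 0.5)
= 300 * 1.5
= 450.0

450.0 EHP


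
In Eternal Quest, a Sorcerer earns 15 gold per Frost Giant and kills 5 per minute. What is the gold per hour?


Gold per minute = 15 * 5 = 75
Gold per hour = 75 * 60 = 4500

4500 gold/hour


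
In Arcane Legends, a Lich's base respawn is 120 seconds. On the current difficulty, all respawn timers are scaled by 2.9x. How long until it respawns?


Respawn time = base * multiplier
= 120 * 2.9
= 348.0 seconds

348.0 seconds


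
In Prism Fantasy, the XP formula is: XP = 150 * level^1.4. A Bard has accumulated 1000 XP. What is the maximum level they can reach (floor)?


XP = 150 * level^1.4, so level = (XP / 150)^(1/1.4)
= (1000 / 150)^(1/1.4)
= 6.6667^0.7143
= 3.8771
Floor: level = 3

level 3


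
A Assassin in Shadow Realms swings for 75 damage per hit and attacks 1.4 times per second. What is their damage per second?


DPS = damage * attack_speed
= 75 * 1.4
= 105.0

105.0 DPS


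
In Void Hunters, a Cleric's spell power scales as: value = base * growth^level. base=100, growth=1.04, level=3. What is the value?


value = base * growth^level
= 100 * 1.04^3
= 100 * 1.124864
= 112.49

112.49 spell power


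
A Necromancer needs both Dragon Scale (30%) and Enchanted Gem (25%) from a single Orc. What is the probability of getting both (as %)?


For independent events, P(both) = P(A) * P(B)
= 30% * 25%
= 750 / 100 %
= 7.5%

7.5%


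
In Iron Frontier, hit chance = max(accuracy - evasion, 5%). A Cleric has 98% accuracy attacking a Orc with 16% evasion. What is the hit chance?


accuracy - evasion = 98 - 16 = 82
Apply floor: max(82, 5) = 82
Hit chance = 82%

82%


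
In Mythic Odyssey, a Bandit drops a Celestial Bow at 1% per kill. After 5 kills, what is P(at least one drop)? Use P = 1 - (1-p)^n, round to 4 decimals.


P(at least one) = 1 - P(none) = 1 - (1-p)^n
p = 1/100 = 0.01
1 - p = 0.99
(1 - p)^5 = 0.99^5 = 0.950990
P(at least one) = 1 - 0.950990 = 0.0490

0.0490


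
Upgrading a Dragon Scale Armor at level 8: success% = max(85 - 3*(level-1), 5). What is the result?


raw_rate = 85 - 3 * (8 - 1)
= 85 - 3 * 7
= 85 - 21
= 64
Apply floor: max(64, 5) = 64%

64%


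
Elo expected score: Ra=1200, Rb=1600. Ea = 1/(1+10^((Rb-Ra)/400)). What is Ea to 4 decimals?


Elo expected score: Ea = 1/(1 + 10^((Rb-Ra)/400))
Rb - Ra = 1600 - 1200 = 400
(Rb-Ra)/400 = 400/400 = 1.0
10^1.0 = 10.0
Ea = 1/(1 + 10.0) = 1/11.0 = 0.0909

0.0909


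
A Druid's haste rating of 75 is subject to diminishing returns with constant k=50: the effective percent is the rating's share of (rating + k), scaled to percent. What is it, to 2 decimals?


effective% = rating / (rating + k) * 100
= 75 / (75 + 50) * 100
= 75 / 125 * 100
= 0.6 * 100
= 60.00%

60.00%


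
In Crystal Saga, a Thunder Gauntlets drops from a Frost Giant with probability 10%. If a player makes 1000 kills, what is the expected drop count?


Expected drops = kills * (drop_rate / 100)
= 1000 * (10 / 100)
= 1000 * 0.1
= 100.0

100.0 drops


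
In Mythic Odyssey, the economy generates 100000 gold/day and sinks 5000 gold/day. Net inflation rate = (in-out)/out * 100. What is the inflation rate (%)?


Net gold = 100000 - 5000 = 95000
Inflation rate = net / sunk * 100 = 95000 / 5000 * 100
= 19.0 * 100
= 1900.00%

1900.00%


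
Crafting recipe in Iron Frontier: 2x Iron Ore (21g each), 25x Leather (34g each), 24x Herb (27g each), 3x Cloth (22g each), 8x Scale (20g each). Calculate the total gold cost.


Cost breakdown:
  Iron Ore: 2 * 21 = 42
  Leather: 25 * 34 = 850
  Herb: 24 * 27 = 648
  Cloth: 3 * 22 = 66
  Scale: 8 * 20 = 160
Total = 42 + 850 + 648 + 66 + 160 = 1766

1766 gold


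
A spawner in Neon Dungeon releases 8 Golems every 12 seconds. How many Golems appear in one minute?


Spawns per minute = count * (60 / interval)
= 8 * (60 / 12)
= 8 * 5.0
= 40.0

40.0 per minute


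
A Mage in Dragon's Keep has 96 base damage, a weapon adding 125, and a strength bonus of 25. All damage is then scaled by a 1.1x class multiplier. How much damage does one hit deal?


Sum base + weapon + str = 96 + 125 + 25 = 246
Multiply by 1.1:
246 * 1.1 = 270.6

270.6 damage


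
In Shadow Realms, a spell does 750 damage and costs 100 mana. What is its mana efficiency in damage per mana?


Efficiency = damage / mana
= 750 / 100
= 7.50

7.50 dmg/mana


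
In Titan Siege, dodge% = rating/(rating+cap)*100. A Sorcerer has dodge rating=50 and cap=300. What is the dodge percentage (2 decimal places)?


dodge% = 50 / (50 + 300) * 100
= 50 / 350 * 100
= 0.142857 * 100
= 14.29%

14.29%


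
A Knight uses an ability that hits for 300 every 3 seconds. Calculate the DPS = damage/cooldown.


DPS = damage / cooldown
= 300 / 3
= 100.00

100.00 DPS


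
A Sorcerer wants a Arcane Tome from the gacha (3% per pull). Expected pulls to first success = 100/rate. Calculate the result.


Expected pulls for a geometric distribution = 1/p = 100 / rate%
= 100 / 3
= 33.33

33.33 pulls


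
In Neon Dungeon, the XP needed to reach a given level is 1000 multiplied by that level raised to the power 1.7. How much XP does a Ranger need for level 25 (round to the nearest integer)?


XP = 1000 * level^1.7
Substitute level = 25:
XP = 1000 * 25^1.7
= 1000 * 237.9567
= 237957

237957 XP


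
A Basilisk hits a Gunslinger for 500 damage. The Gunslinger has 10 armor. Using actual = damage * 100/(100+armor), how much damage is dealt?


actual = 500 * 100 / (100 + 10)
= 500 * 100 / 110
= 50000 / 110
= 454.55

454.55 damage


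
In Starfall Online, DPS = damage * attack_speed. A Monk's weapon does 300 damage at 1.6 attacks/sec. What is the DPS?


DPS = damage * attack_speed
= 300 * 1.6
= 480.0

480.0 DPS


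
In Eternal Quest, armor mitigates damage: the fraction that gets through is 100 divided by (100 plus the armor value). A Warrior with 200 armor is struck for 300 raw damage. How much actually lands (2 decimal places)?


actual = 300 * 100 / (100 + 200)
= 300 * 100 / 300
= 30000 / 300
= 100.00

100.00 damage


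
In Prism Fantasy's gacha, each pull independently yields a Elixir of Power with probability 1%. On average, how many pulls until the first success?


Expected pulls for a geometric distribution = 1/p = 100 / rate%
= 100 / 1
= 100.0

100.0 pulls


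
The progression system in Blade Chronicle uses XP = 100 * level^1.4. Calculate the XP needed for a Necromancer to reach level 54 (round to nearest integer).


XP = 100 * level^1.4
Substitute level = 54:
XP = 100 * 54^1.4
= 100 * 266.2878
= 26629

26629 XP


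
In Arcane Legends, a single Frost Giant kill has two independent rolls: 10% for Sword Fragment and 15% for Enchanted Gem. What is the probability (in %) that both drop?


For independent events, P(both) = P(A) * P(B)
= 10% * 15%
= 150 / 100 %
= 1.5%

1.5%


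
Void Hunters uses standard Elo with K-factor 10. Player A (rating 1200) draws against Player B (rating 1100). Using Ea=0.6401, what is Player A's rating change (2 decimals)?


Elo update: delta = K * (S - Ea), where S = 0.5 (draws)
S - Ea = 0.5 - 0.6401 = -0.1401
Rating change = 10 * -0.1401
= -1.40

-1.40 rating points


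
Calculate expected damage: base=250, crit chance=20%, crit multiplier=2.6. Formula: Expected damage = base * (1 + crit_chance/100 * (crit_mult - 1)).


E[dmg] = base * (1 + crit_chance * (crit_mult - 1))
cc as decimal = 20/100 = 0.2
cm - 1 = 2.6 - 1 = 1.6
Bonus factor = 0.2 * 1.6 = 0.32
Total multiplier = 1 + 0.32 = 1.32
Expected damage = 250 * 1.32 = 330.00

330.00 damage


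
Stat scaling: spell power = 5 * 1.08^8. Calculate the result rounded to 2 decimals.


value = base * growth^level
= 5 * 1.08^8
= 5 * 1.85093
= 9.25

9.25 spell power


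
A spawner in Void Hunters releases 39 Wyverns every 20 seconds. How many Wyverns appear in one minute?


Spawns per minute = count * (60 / interval)
= 39 * (60 / 20)
= 39 * 3.0
= 117.0

117.0 per minute


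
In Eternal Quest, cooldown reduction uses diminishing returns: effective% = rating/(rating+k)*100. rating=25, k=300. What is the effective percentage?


effective% = rating / (rating + k) * 100
= 25 / (25 + 300) * 100
= 25 / 325 * 100
= 0.076923 * 100
= 7.69%

7.69%


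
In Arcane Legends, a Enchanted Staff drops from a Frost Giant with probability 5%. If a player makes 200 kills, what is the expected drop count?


Expected drops = kills * (drop_rate / 100)
= 200 * (5 / 100)
= 200 * 0.05
= 10.0

10.0 drops


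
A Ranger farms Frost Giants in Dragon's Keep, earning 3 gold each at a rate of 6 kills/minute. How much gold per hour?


Gold per minute = 3 * 6 = 18
Gold per hour = 18 * 60 = 1080

1080 gold/hour


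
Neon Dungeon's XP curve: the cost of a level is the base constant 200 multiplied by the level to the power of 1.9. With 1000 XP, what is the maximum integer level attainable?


XP = 200 * level^1.9, so level = (XP / 200)^(1/1.9)
= (1000 / 200)^(1/1.9)
= 5.0^0.5263
= 2.3328
Floor: level = 2

level 2
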